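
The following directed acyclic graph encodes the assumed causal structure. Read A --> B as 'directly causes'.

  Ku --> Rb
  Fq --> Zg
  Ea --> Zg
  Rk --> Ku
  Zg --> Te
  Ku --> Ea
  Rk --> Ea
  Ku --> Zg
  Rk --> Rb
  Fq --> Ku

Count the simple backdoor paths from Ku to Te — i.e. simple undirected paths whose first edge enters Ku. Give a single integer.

A backdoor path from Ku to Te is any simple undirected path whose first edge points into Ku (i.e. leaves Ku via a parent).
Parents of Ku: {Fq, Rk}.
Enumerating:
  P1: Ku <- Rk -> Ea -> Zg -> Te
  P2: Ku <- Fq -> Zg -> Te
That exhausts the simple backdoor paths. Count: 2.

2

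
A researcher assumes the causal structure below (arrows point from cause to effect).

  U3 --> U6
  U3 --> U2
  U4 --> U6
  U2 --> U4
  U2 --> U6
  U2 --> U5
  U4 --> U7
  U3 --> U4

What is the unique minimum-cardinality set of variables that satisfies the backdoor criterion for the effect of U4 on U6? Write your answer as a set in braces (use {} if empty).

Variables eligible for adjustment (non-descendants of U4, excluding U4 and U6): {U2, U3, U5}.
Backdoor paths from U4 to U6:
  P1: U4 <- U3 -> U2 -> U6
  P2: U4 <- U3 -> U6
  P3: U4 <- U2 <- U3 -> U6
  P4: U4 <- U2 -> U6
The empty set is not sufficient: P1 (U4 <- U3 -> U2 -> U6) has no collider blocking it and no conditioned non-collider, so it is open.
Try {U2, U3}:
  P1: blocked at fork node U3 ∈ conditioning set.
  P2: blocked at fork node U3 ∈ conditioning set.
  P3: blocked at chain node U2 ∈ conditioning set.
  P4: blocked at fork node U2 ∈ conditioning set.
{U2, U3} contains no descendant of U4 and blocks every backdoor path.
Every element of {U2, U3} is needed (dropping U2 leaves P4 open; dropping U3 leaves P2 open), so no proper subset is valid.
Among all size-2 subsets of the eligible variables, only {U2, U3} blocks every backdoor path, so it is the unique smallest valid adjustment set.

{U2, U3}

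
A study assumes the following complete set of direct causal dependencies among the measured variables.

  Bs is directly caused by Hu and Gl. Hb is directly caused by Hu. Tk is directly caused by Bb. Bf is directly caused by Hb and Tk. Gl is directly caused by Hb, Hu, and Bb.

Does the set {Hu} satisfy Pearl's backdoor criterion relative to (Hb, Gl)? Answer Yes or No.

Backdoor paths from Hb to Gl (paths whose first edge points into Hb):
  P1: Hb <- Hu -> Gl
  P2: Hb <- Hu -> Bs <- Gl
Condition 1 (no descendant of Hb in the set): holds — descendants of Hb are {Bf, Bs, Gl}; none are in {Hu}.
Condition 2 (every backdoor path blocked by {Hu}):
  P1: blocked at fork node Hu ∈ conditioning set.
  P2: blocked at fork node Hu ∈ conditioning set.
{Hu} satisfies the backdoor criterion.

Yes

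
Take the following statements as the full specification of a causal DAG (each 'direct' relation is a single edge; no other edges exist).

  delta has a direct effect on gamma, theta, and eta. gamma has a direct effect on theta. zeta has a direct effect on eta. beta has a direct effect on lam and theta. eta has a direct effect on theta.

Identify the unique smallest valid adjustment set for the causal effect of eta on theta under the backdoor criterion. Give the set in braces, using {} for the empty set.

Variables eligible for adjustment (non-descendants of eta, excluding eta and theta): {beta, delta, gamma, lam, zeta}.
Backdoor paths from eta to theta:
  P1: eta <- delta -> gamma -> theta
  P2: eta <- delta -> theta
The empty set is not sufficient: P1 (eta <- delta -> gamma -> theta) has no collider blocking it and no conditioned non-collider, so it is open.
Try {delta}:
  P1: blocked at fork node delta ∈ conditioning set.
  P2: blocked at fork node delta ∈ conditioning set.
{delta} contains no descendant of eta and blocks every backdoor path.
No other singleton works — e.g. {beta} leaves P1 open — so {delta} is the unique smallest valid adjustment set.

{delta}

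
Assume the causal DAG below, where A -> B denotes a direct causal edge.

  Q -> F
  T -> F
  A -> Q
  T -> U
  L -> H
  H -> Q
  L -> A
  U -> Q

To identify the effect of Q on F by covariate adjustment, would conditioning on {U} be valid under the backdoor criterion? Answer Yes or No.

Backdoor paths from Q to F (paths whose first edge points into Q):
  P1: Q <- U <- T -> F
Condition 1 (no descendant of Q in the set): holds — descendants of Q are {F}; none are in {U}.
Condition 2 (every backdoor path blocked by {U}):
  P1: blocked at chain node U ∈ conditioning set.
{U} satisfies the backdoor criterion.

Yes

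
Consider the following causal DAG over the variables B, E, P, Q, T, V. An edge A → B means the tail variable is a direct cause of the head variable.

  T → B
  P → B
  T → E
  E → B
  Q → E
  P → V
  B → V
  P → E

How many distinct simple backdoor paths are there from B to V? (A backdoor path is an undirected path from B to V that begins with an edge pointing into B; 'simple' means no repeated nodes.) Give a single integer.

A backdoor path from B to V is any simple undirected path whose first edge points into B (i.e. leaves B via a parent).
Parents of B: {E, P, T}.
Enumerating:
  P1: B <- P -> V
  P2: B <- T -> E <- P -> V
  P3: B <- E <- P -> V
That exhausts the simple backdoor paths. Count: 3.

3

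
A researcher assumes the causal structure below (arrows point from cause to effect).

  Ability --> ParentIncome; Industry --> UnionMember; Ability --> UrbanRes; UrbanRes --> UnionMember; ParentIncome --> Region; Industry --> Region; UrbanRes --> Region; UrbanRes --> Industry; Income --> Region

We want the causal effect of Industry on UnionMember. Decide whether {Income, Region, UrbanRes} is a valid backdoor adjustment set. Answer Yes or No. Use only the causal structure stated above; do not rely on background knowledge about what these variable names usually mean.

Backdoor paths from Industry to UnionMember (paths whose first edge points into Industry):
  P1: Industry <- UrbanRes -> UnionMember
Condition 1 (no descendant of Industry in the set): FAILS — Region is a descendant of Industry.
Condition 2 (every backdoor path blocked by {Income, Region, UrbanRes}):
  P1: blocked at fork node UrbanRes ∈ conditioning set.
{Income, Region, UrbanRes} does not satisfy the backdoor criterion.

No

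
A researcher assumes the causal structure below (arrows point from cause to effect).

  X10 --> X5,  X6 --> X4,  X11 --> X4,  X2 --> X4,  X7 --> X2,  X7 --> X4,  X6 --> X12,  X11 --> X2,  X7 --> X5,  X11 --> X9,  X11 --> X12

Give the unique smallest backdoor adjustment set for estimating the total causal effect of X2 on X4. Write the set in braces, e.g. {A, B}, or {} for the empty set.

{X11, X7}

Variables eligible for adjustment (non-descendants of X2, excluding X2 and X4): {X10, X11, X12, X5, X6, X7, X9}.
Backdoor paths from X2 to X4:
  P1: X2 <- X7 -> X4
  P2: X2 <- X11 -> X4
  P3: X2 <- X11 -> X12 <- X6 -> X4
The empty set is not sufficient: P1 (X2 <- X7 -> X4) has no collider blocking it and no conditioned non-collider, so it is open.
Try {X11, X7}:
  P1: blocked at fork node X7 ∈ conditioning set.
  P2: blocked at fork node X11 ∈ conditioning set.
  P3: blocked at fork node X11 ∈ conditioning set.
{X11, X7} contains no descendant of X2 and blocks every backdoor path.
Every element of {X11, X7} is needed (dropping X11 leaves P2 open; dropping X7 leaves P1 open), so no proper subset is valid.
Among all size-2 subsets of the eligible variables, only {X11, X7} blocks every backdoor path, so it is the unique smallest valid adjustment set.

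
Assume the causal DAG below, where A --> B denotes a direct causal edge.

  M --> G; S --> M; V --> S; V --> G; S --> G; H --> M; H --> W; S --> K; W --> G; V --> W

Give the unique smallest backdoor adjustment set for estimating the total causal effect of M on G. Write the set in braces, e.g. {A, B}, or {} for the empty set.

{H, S}

Variables eligible for adjustment (non-descendants of M, excluding M and G): {H, K, S, V, W}.
Backdoor paths from M to G:
  P1: M <- H -> W <- V -> S -> G
  P2: M <- H -> W <- V -> G
  P3: M <- H -> W -> G
  P4: M <- S <- V -> W -> G
  P5: M <- S <- V -> G
  P6: M <- S -> G
The empty set is not sufficient: P3 (M <- H -> W -> G) has no collider blocking it and no conditioned non-collider, so it is open.
Try {H, S}:
  P1: blocked at fork node H ∈ conditioning set.
  P2: blocked at fork node H ∈ conditioning set.
  P3: blocked at fork node H ∈ conditioning set.
  P4: blocked at chain node S ∈ conditioning set.
  P5: blocked at chain node S ∈ conditioning set.
  P6: blocked at fork node S ∈ conditioning set.
{H, S} contains no descendant of M and blocks every backdoor path.
Every element of {H, S} is needed (dropping H leaves P3 open; dropping S leaves P4 open), so no proper subset is valid.
Among all size-2 subsets of the eligible variables, only {H, S} blocks every backdoor path, so it is the unique smallest valid adjustment set.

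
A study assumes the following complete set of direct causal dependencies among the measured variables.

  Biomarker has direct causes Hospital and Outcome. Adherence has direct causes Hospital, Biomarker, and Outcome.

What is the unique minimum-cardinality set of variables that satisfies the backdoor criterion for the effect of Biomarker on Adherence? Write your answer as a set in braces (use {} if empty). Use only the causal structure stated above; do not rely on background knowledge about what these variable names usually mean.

Variables eligible for adjustment (non-descendants of Biomarker, excluding Biomarker and Adherence): {Hospital, Outcome}.
Backdoor paths from Biomarker to Adherence:
  P1: Biomarker <- Outcome -> Adherence
  P2: Biomarker <- Hospital -> Adherence
The empty set is not sufficient: P1 (Biomarker <- Outcome -> Adherence) has no collider blocking it and no conditioned non-collider, so it is open.
Try {Hospital, Outcome}:
  P1: blocked at fork node Outcome ∈ conditioning set.
  P2: blocked at fork node Hospital ∈ conditioning set.
{Hospital, Outcome} contains no descendant of Biomarker and blocks every backdoor path.
Every element of {Hospital, Outcome} is needed (dropping Hospital leaves P2 open; dropping Outcome leaves P1 open), so no proper subset is valid.
Among all size-2 subsets of the eligible variables, only {Hospital, Outcome} blocks every backdoor path, so it is the unique smallest valid adjustment set.

{Hospital, Outcome}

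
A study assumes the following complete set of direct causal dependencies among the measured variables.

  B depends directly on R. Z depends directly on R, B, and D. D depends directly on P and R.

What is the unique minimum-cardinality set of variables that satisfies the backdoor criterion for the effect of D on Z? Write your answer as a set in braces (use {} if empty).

{R}

Variables eligible for adjustment (non-descendants of D, excluding D and Z): {B, P, R}.
Backdoor paths from D to Z:
  P1: D <- R -> B -> Z
  P2: D <- R -> Z
The empty set is not sufficient: P1 (D <- R -> B -> Z) has no collider blocking it and no conditioned non-collider, so it is open.
Try {R}:
  P1: blocked at fork node R ∈ conditioning set.
  P2: blocked at fork node R ∈ conditioning set.
{R} contains no descendant of D and blocks every backdoor path.
No other singleton works — e.g. {P} leaves P1 open — so {R} is the unique smallest valid adjustment set.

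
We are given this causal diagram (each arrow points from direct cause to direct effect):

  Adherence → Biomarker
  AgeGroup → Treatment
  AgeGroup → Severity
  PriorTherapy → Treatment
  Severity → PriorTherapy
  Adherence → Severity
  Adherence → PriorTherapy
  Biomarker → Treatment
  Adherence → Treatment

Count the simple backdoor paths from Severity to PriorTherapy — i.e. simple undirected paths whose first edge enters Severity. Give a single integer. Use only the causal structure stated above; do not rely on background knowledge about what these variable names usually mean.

6

A backdoor path from Severity to PriorTherapy is any simple undirected path whose first edge points into Severity (i.e. leaves Severity via a parent).
Parents of Severity: {Adherence, AgeGroup}.
Enumerating:
  P1: Severity <- AgeGroup -> Treatment <- Adherence -> PriorTherapy
  P2: Severity <- AgeGroup -> Treatment <- PriorTherapy
  P3: Severity <- AgeGroup -> Treatment <- Biomarker <- Adherence -> PriorTherapy
  P4: Severity <- Adherence -> PriorTherapy
  P5: Severity <- Adherence -> Biomarker -> Treatment <- PriorTherapy
  P6: Severity <- Adherence -> Treatment <- PriorTherapy
That exhausts the simple backdoor paths. Count: 6.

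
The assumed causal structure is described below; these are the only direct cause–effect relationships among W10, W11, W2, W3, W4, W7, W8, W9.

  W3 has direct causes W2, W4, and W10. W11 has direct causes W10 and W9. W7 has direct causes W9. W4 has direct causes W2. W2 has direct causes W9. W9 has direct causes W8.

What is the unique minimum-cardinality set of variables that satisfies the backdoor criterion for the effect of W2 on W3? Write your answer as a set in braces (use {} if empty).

{}

Variables eligible for adjustment (non-descendants of W2, excluding W2 and W3): {W10, W11, W7, W8, W9}.
Backdoor paths from W2 to W3:
  P1: W2 <- W9 -> W11 <- W10 -> W3
Each backdoor path contains an unconditioned collider, so every path is already blocked with the empty conditioning set:
  P1: blocked at collider W11 (neither it nor any descendant is in the conditioning set).
The empty set is therefore the unique smallest valid set.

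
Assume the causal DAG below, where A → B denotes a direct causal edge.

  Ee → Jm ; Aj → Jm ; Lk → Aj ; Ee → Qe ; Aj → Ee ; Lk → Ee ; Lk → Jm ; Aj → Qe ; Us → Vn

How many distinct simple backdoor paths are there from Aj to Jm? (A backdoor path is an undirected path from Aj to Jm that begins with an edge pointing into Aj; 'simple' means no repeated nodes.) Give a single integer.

A backdoor path from Aj to Jm is any simple undirected path whose first edge points into Aj (i.e. leaves Aj via a parent).
Parents of Aj: {Lk}.
Enumerating:
  P1: Aj <- Lk -> Ee -> Jm
  P2: Aj <- Lk -> Jm
That exhausts the simple backdoor paths. Count: 2.

2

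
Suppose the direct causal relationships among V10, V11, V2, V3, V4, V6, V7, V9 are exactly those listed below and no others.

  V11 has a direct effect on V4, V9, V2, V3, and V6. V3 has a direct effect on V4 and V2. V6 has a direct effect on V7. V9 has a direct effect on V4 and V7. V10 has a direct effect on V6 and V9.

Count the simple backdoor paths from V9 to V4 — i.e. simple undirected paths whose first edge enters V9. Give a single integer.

6

A backdoor path from V9 to V4 is any simple undirected path whose first edge points into V9 (i.e. leaves V9 via a parent).
Parents of V9: {V10, V11}.
Enumerating:
  P1: V9 <- V11 -> V3 -> V4
  P2: V9 <- V11 -> V4
  P3: V9 <- V11 -> V2 <- V3 -> V4
  P4: V9 <- V10 -> V6 <- V11 -> V3 -> V4
  P5: V9 <- V10 -> V6 <- V11 -> V4
  P6: V9 <- V10 -> V6 <- V11 -> V2 <- V3 -> V4
That exhausts the simple backdoor paths. Count: 6.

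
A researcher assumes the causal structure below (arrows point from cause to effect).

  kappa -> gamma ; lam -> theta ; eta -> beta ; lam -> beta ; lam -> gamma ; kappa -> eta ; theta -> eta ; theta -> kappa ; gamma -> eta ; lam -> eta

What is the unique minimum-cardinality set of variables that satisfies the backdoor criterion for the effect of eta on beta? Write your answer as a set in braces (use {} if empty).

Variables eligible for adjustment (non-descendants of eta, excluding eta and beta): {gamma, kappa, lam, theta}.
Backdoor paths from eta to beta:
  P1: eta <- lam -> beta
  P2: eta <- theta <- lam -> beta
  P3: eta <- theta -> kappa -> gamma <- lam -> beta
  P4: eta <- kappa <- theta <- lam -> beta
  P5: eta <- kappa -> gamma <- lam -> beta
  P6: eta <- gamma <- lam -> beta
  P7: eta <- gamma <- kappa <- theta <- lam -> beta
The empty set is not sufficient: P1 (eta <- lam -> beta) has no collider blocking it and no conditioned non-collider, so it is open.
Try {lam}:
  P1: blocked at fork node lam ∈ conditioning set.
  P2: blocked at fork node lam ∈ conditioning set.
  P3: blocked at collider gamma (neither it nor any descendant is in the conditioning set).
  P4: blocked at fork node lam ∈ conditioning set.
  P5: blocked at collider gamma (neither it nor any descendant is in the conditioning set).
  P6: blocked at fork node lam ∈ conditioning set.
  P7: blocked at fork node lam ∈ conditioning set.
{lam} contains no descendant of eta and blocks every backdoor path.
No other singleton works — e.g. {theta} leaves P1 open — so {lam} is the unique smallest valid adjustment set.

{lam}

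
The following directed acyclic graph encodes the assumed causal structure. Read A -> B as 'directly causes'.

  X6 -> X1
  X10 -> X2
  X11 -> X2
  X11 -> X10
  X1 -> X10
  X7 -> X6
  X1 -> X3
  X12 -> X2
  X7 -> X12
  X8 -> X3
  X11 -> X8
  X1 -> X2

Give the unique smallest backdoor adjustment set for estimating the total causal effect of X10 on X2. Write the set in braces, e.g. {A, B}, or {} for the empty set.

Variables eligible for adjustment (non-descendants of X10, excluding X10 and X2): {X1, X11, X12, X3, X6, X7, X8}.
Backdoor paths from X10 to X2:
  P1: X10 <- X11 -> X8 -> X3 <- X1 <- X6 <- X7 -> X12 -> X2
  P2: X10 <- X11 -> X8 -> X3 <- X1 -> X2
  P3: X10 <- X11 -> X2
  P4: X10 <- X1 <- X6 <- X7 -> X12 -> X2
  P5: X10 <- X1 -> X3 <- X8 <- X11 -> X2
  P6: X10 <- X1 -> X2
The empty set is not sufficient: P3 (X10 <- X11 -> X2) has no collider blocking it and no conditioned non-collider, so it is open.
Try {X1, X11}:
  P1: blocked at fork node X11 ∈ conditioning set.
  P2: blocked at fork node X11 ∈ conditioning set.
  P3: blocked at fork node X11 ∈ conditioning set.
  P4: blocked at chain node X1 ∈ conditioning set.
  P5: blocked at fork node X1 ∈ conditioning set.
  P6: blocked at fork node X1 ∈ conditioning set.
{X1, X11} contains no descendant of X10 and blocks every backdoor path.
Every element of {X1, X11} is needed (dropping X1 leaves P4 open; dropping X11 leaves P3 open), so no proper subset is valid.
Among all size-2 subsets of the eligible variables, only {X1, X11} blocks every backdoor path, so it is the unique smallest valid adjustment set.

{X1, X11}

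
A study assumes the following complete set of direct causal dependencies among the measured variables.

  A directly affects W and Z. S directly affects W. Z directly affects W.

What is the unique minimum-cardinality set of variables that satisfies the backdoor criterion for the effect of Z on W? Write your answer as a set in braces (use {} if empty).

Variables eligible for adjustment (non-descendants of Z, excluding Z and W): {A, S}.
Backdoor paths from Z to W:
  P1: Z <- A -> W
The empty set is not sufficient: P1 (Z <- A -> W) has no collider blocking it and no conditioned non-collider, so it is open.
Try {A}:
  P1: blocked at fork node A ∈ conditioning set.
{A} contains no descendant of Z and blocks every backdoor path.
No other singleton works — e.g. {S} leaves P1 open — so {A} is the unique smallest valid adjustment set.

{A}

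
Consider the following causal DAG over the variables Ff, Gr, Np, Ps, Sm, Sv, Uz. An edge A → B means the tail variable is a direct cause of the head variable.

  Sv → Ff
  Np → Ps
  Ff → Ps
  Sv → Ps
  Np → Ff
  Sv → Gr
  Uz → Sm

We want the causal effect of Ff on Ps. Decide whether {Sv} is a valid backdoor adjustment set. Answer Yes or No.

No

Backdoor paths from Ff to Ps (paths whose first edge points into Ff):
  P1: Ff <- Sv -> Ps
  P2: Ff <- Np -> Ps
Condition 1 (no descendant of Ff in the set): holds — descendants of Ff are {Ps}; none are in {Sv}.
Condition 2 (every backdoor path blocked by {Sv}):
  P1: blocked at fork node Sv ∈ conditioning set.
  P2: open — no interior node is in the conditioning set.
{Sv} does not satisfy the backdoor criterion.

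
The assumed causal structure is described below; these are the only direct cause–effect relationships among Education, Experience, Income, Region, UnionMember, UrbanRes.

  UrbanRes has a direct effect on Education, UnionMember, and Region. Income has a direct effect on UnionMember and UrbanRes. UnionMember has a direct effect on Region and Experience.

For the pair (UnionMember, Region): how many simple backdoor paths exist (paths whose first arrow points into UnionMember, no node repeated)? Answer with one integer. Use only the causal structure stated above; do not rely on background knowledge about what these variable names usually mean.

2

A backdoor path from UnionMember to Region is any simple undirected path whose first edge points into UnionMember (i.e. leaves UnionMember via a parent).
Parents of UnionMember: {Income, UrbanRes}.
Enumerating:
  P1: UnionMember <- Income -> UrbanRes -> Region
  P2: UnionMember <- UrbanRes -> Region
That exhausts the simple backdoor paths. Count: 2.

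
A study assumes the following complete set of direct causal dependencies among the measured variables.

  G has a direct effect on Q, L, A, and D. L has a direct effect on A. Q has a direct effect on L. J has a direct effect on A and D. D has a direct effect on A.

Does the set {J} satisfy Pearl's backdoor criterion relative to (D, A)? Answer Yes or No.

Backdoor paths from D to A (paths whose first edge points into D):
  P1: D <- G -> Q -> L -> A
  P2: D <- G -> L -> A
  P3: D <- G -> A
  P4: D <- J -> A
Condition 1 (no descendant of D in the set): holds — descendants of D are {A}; none are in {J}.
Condition 2 (every backdoor path blocked by {J}):
  P1: open — no interior node is in the conditioning set.
  P2: open — no interior node is in the conditioning set.
  P3: open — no interior node is in the conditioning set.
  P4: blocked at fork node J ∈ conditioning set.
{J} does not satisfy the backdoor criterion.

No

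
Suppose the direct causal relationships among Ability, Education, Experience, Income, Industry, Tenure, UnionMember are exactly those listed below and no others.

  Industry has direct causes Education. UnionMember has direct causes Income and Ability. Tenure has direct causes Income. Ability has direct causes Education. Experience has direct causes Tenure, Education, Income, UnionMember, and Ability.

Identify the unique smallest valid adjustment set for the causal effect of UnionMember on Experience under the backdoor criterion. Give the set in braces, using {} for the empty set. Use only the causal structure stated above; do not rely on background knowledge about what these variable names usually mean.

Variables eligible for adjustment (non-descendants of UnionMember, excluding UnionMember and Experience): {Ability, Education, Income, Industry, Tenure}.
Backdoor paths from UnionMember to Experience:
  P1: UnionMember <- Income -> Tenure -> Experience
  P2: UnionMember <- Income -> Experience
  P3: UnionMember <- Ability <- Education -> Experience
  P4: UnionMember <- Ability -> Experience
The empty set is not sufficient: P1 (UnionMember <- Income -> Tenure -> Experience) has no collider blocking it and no conditioned non-collider, so it is open.
Try {Ability, Income}:
  P1: blocked at fork node Income ∈ conditioning set.
  P2: blocked at fork node Income ∈ conditioning set.
  P3: blocked at chain node Ability ∈ conditioning set.
  P4: blocked at fork node Ability ∈ conditioning set.
{Ability, Income} contains no descendant of UnionMember and blocks every backdoor path.
Every element of {Ability, Income} is needed (dropping Ability leaves P3 open; dropping Income leaves P1 open), so no proper subset is valid.
Among all size-2 subsets of the eligible variables, only {Ability, Income} blocks every backdoor path, so it is the unique smallest valid adjustment set.

{Ability, Income}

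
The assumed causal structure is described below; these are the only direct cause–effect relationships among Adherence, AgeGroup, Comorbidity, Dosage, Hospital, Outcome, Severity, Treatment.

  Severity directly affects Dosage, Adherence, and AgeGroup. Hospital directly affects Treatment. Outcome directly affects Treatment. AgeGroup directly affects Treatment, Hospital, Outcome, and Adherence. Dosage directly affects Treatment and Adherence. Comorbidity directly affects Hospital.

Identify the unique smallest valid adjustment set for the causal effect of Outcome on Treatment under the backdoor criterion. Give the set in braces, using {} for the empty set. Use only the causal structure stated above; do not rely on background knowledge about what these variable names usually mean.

{AgeGroup}

Variables eligible for adjustment (non-descendants of Outcome, excluding Outcome and Treatment): {Adherence, AgeGroup, Comorbidity, Dosage, Hospital, Severity}.
Backdoor paths from Outcome to Treatment:
  P1: Outcome <- AgeGroup <- Severity -> Dosage -> Treatment
  P2: Outcome <- AgeGroup <- Severity -> Adherence <- Dosage -> Treatment
  P3: Outcome <- AgeGroup -> Hospital -> Treatment
  P4: Outcome <- AgeGroup -> Adherence <- Severity -> Dosage -> Treatment
  P5: Outcome <- AgeGroup -> Adherence <- Dosage -> Treatment
  P6: Outcome <- AgeGroup -> Treatment
The empty set is not sufficient: P1 (Outcome <- AgeGroup <- Severity -> Dosage -> Treatment) has no collider blocking it and no conditioned non-collider, so it is open.
Try {AgeGroup}:
  P1: blocked at chain node AgeGroup ∈ conditioning set.
  P2: blocked at chain node AgeGroup ∈ conditioning set.
  P3: blocked at fork node AgeGroup ∈ conditioning set.
  P4: blocked at fork node AgeGroup ∈ conditioning set.
  P5: blocked at fork node AgeGroup ∈ conditioning set.
  P6: blocked at fork node AgeGroup ∈ conditioning set.
{AgeGroup} contains no descendant of Outcome and blocks every backdoor path.
No other singleton works — e.g. {Comorbidity} leaves P1 open — so {AgeGroup} is the unique smallest valid adjustment set.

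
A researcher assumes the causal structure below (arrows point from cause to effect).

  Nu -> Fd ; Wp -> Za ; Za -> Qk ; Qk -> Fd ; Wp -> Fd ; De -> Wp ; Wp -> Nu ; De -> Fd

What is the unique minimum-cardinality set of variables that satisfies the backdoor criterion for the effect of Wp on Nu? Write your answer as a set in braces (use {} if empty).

Variables eligible for adjustment (non-descendants of Wp, excluding Wp and Nu): {De}.
Backdoor paths from Wp to Nu:
  P1: Wp <- De -> Fd <- Nu
Each backdoor path contains an unconditioned collider, so every path is already blocked with the empty conditioning set:
  P1: blocked at collider Fd (neither it nor any descendant is in the conditioning set).
The empty set is therefore the unique smallest valid set.

{}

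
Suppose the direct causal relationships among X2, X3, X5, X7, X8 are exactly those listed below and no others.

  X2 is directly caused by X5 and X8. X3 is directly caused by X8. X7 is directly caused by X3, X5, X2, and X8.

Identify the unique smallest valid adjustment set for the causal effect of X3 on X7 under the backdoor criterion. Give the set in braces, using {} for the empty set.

Variables eligible for adjustment (non-descendants of X3, excluding X3 and X7): {X2, X5, X8}.
Backdoor paths from X3 to X7:
  P1: X3 <- X8 -> X2 <- X5 -> X7
  P2: X3 <- X8 -> X2 -> X7
  P3: X3 <- X8 -> X7
The empty set is not sufficient: P2 (X3 <- X8 -> X2 -> X7) has no collider blocking it and no conditioned non-collider, so it is open.
Try {X8}:
  P1: blocked at fork node X8 ∈ conditioning set.
  P2: blocked at fork node X8 ∈ conditioning set.
  P3: blocked at fork node X8 ∈ conditioning set.
{X8} contains no descendant of X3 and blocks every backdoor path.
No other singleton works — e.g. {X5} leaves P2 open — so {X8} is the unique smallest valid adjustment set.

{X8}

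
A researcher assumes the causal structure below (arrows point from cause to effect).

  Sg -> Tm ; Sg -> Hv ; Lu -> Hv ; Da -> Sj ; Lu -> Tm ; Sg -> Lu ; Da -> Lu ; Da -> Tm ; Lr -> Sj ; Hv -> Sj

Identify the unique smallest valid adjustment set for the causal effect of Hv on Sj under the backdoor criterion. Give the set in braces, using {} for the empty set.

Variables eligible for adjustment (non-descendants of Hv, excluding Hv and Sj): {Da, Lr, Lu, Sg, Tm}.
Backdoor paths from Hv to Sj:
  P1: Hv <- Sg -> Lu <- Da -> Sj
  P2: Hv <- Sg -> Lu -> Tm <- Da -> Sj
  P3: Hv <- Sg -> Tm <- Da -> Sj
  P4: Hv <- Sg -> Tm <- Lu <- Da -> Sj
  P5: Hv <- Lu <- Sg -> Tm <- Da -> Sj
  P6: Hv <- Lu <- Da -> Sj
  P7: Hv <- Lu -> Tm <- Da -> Sj
The empty set is not sufficient: P6 (Hv <- Lu <- Da -> Sj) has no collider blocking it and no conditioned non-collider, so it is open.
Try {Da}:
  P1: blocked at collider Lu (neither it nor any descendant is in the conditioning set).
  P2: blocked at collider Tm (neither it nor any descendant is in the conditioning set).
  P3: blocked at collider Tm (neither it nor any descendant is in the conditioning set).
  P4: blocked at collider Tm (neither it nor any descendant is in the conditioning set).
  P5: blocked at collider Tm (neither it nor any descendant is in the conditioning set).
  P6: blocked at fork node Da ∈ conditioning set.
  P7: blocked at collider Tm (neither it nor any descendant is in the conditioning set).
{Da} contains no descendant of Hv and blocks every backdoor path.
No other singleton works — e.g. {Sg} leaves P6 open — so {Da} is the unique smallest valid adjustment set.

{Da}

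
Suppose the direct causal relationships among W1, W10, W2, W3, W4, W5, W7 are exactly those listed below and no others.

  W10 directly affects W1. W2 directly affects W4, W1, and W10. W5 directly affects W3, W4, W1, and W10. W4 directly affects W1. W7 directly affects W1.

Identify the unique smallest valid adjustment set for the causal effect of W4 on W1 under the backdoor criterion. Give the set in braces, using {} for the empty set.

{W2, W5}

Variables eligible for adjustment (non-descendants of W4, excluding W4 and W1): {W10, W2, W3, W5, W7}.
Backdoor paths from W4 to W1:
  P1: W4 <- W5 -> W10 <- W2 -> W1
  P2: W4 <- W5 -> W10 -> W1
  P3: W4 <- W5 -> W1
  P4: W4 <- W2 -> W10 <- W5 -> W1
  P5: W4 <- W2 -> W10 -> W1
  P6: W4 <- W2 -> W1
The empty set is not sufficient: P2 (W4 <- W5 -> W10 -> W1) has no collider blocking it and no conditioned non-collider, so it is open.
Try {W2, W5}:
  P1: blocked at fork node W5 ∈ conditioning set.
  P2: blocked at fork node W5 ∈ conditioning set.
  P3: blocked at fork node W5 ∈ conditioning set.
  P4: blocked at fork node W2 ∈ conditioning set.
  P5: blocked at fork node W2 ∈ conditioning set.
  P6: blocked at fork node W2 ∈ conditioning set.
{W2, W5} contains no descendant of W4 and blocks every backdoor path.
Every element of {W2, W5} is needed (dropping W2 leaves P5 open; dropping W5 leaves P2 open), so no proper subset is valid.
Among all size-2 subsets of the eligible variables, only {W2, W5} blocks every backdoor path, so it is the unique smallest valid adjustment set.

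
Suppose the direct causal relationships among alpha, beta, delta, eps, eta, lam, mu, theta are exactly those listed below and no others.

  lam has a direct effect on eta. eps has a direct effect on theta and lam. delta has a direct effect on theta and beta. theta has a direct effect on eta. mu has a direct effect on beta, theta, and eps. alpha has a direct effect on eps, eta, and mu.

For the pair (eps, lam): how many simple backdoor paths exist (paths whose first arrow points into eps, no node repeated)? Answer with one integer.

6

A backdoor path from eps to lam is any simple undirected path whose first edge points into eps (i.e. leaves eps via a parent).
Parents of eps: {alpha, mu}.
Enumerating:
  P1: eps <- alpha -> mu -> beta <- delta -> theta -> eta <- lam
  P2: eps <- alpha -> mu -> theta -> eta <- lam
  P3: eps <- alpha -> eta <- lam
  P4: eps <- mu <- alpha -> eta <- lam
  P5: eps <- mu -> beta <- delta -> theta -> eta <- lam
  P6: eps <- mu -> theta -> eta <- lam
That exhausts the simple backdoor paths. Count: 6.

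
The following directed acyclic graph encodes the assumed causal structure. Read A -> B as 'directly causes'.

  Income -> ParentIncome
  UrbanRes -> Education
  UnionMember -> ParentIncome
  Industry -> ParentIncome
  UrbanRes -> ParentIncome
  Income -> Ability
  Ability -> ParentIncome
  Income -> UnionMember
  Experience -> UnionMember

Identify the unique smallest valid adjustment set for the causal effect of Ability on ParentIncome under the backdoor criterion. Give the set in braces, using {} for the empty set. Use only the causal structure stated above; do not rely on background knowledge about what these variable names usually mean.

Variables eligible for adjustment (non-descendants of Ability, excluding Ability and ParentIncome): {Education, Experience, Income, Industry, UnionMember, UrbanRes}.
Backdoor paths from Ability to ParentIncome:
  P1: Ability <- Income -> UnionMember -> ParentIncome
  P2: Ability <- Income -> ParentIncome
The empty set is not sufficient: P1 (Ability <- Income -> UnionMember -> ParentIncome) has no collider blocking it and no conditioned non-collider, so it is open.
Try {Income}:
  P1: blocked at fork node Income ∈ conditioning set.
  P2: blocked at fork node Income ∈ conditioning set.
{Income} contains no descendant of Ability and blocks every backdoor path.
No other singleton works — e.g. {Industry} leaves P1 open — so {Income} is the unique smallest valid adjustment set.

{Income}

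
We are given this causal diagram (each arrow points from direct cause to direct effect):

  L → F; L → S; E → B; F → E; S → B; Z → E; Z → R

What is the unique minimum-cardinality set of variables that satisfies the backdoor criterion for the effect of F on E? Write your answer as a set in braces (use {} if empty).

{}

Variables eligible for adjustment (non-descendants of F, excluding F and E): {L, R, S, Z}.
Backdoor paths from F to E:
  P1: F <- L -> S -> B <- E
Each backdoor path contains an unconditioned collider, so every path is already blocked with the empty conditioning set:
  P1: blocked at collider B (neither it nor any descendant is in the conditioning set).
The empty set is therefore the unique smallest valid set.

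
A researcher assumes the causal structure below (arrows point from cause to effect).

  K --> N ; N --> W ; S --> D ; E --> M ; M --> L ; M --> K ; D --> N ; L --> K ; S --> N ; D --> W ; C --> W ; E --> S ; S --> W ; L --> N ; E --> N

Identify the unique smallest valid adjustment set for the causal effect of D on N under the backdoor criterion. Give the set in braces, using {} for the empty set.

Variables eligible for adjustment (non-descendants of D, excluding D and N): {C, E, K, L, M, S}.
Backdoor paths from D to N:
  P1: D <- S <- E -> M -> L -> K -> N
  P2: D <- S <- E -> M -> L -> N
  P3: D <- S <- E -> M -> K <- L -> N
  P4: D <- S <- E -> M -> K -> N
  P5: D <- S <- E -> N
  P6: D <- S -> N
  P7: D <- S -> W <- N
The empty set is not sufficient: P1 (D <- S <- E -> M -> L -> K -> N) has no collider blocking it and no conditioned non-collider, so it is open.
Try {S}:
  P1: blocked at chain node S ∈ conditioning set.
  P2: blocked at chain node S ∈ conditioning set.
  P3: blocked at chain node S ∈ conditioning set.
  P4: blocked at chain node S ∈ conditioning set.
  P5: blocked at chain node S ∈ conditioning set.
  P6: blocked at fork node S ∈ conditioning set.
  P7: blocked at fork node S ∈ conditioning set.
{S} contains no descendant of D and blocks every backdoor path.
No other singleton works — e.g. {E} leaves P6 open — so {S} is the unique smallest valid adjustment set.

{S}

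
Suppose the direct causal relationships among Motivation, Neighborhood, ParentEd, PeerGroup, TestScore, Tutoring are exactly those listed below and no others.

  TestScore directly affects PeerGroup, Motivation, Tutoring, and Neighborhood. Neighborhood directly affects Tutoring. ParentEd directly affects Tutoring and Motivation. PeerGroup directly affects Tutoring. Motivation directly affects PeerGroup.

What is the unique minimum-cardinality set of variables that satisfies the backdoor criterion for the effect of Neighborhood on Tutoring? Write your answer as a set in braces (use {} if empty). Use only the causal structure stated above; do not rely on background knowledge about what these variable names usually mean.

{TestScore}

Variables eligible for adjustment (non-descendants of Neighborhood, excluding Neighborhood and Tutoring): {Motivation, ParentEd, PeerGroup, TestScore}.
Backdoor paths from Neighborhood to Tutoring:
  P1: Neighborhood <- TestScore -> Motivation <- ParentEd -> Tutoring
  P2: Neighborhood <- TestScore -> Motivation -> PeerGroup -> Tutoring
  P3: Neighborhood <- TestScore -> PeerGroup <- Motivation <- ParentEd -> Tutoring
  P4: Neighborhood <- TestScore -> PeerGroup -> Tutoring
  P5: Neighborhood <- TestScore -> Tutoring
The empty set is not sufficient: P2 (Neighborhood <- TestScore -> Motivation -> PeerGroup -> Tutoring) has no collider blocking it and no conditioned non-collider, so it is open.
Try {TestScore}:
  P1: blocked at fork node TestScore ∈ conditioning set.
  P2: blocked at fork node TestScore ∈ conditioning set.
  P3: blocked at fork node TestScore ∈ conditioning set.
  P4: blocked at fork node TestScore ∈ conditioning set.
  P5: blocked at fork node TestScore ∈ conditioning set.
{TestScore} contains no descendant of Neighborhood and blocks every backdoor path.
No other singleton works — e.g. {ParentEd} leaves P2 open — so {TestScore} is the unique smallest valid adjustment set.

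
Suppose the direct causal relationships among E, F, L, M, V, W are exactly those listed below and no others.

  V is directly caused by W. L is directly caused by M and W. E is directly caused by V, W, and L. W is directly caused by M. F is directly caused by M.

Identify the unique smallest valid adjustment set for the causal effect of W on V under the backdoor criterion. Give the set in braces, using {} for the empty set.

Variables eligible for adjustment (non-descendants of W, excluding W and V): {F, M}.
Backdoor paths from W to V:
  P1: W <- M -> L -> E <- V
Each backdoor path contains an unconditioned collider, so every path is already blocked with the empty conditioning set:
  P1: blocked at collider E (neither it nor any descendant is in the conditioning set).
The empty set is therefore the unique smallest valid set.

{}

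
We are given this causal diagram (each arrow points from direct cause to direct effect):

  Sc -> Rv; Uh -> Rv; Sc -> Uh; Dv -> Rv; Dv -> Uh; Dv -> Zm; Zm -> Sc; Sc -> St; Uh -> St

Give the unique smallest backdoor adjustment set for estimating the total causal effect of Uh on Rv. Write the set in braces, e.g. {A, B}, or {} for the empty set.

Variables eligible for adjustment (non-descendants of Uh, excluding Uh and Rv): {Dv, Sc, Zm}.
Backdoor paths from Uh to Rv:
  P1: Uh <- Dv -> Zm -> Sc -> Rv
  P2: Uh <- Dv -> Rv
  P3: Uh <- Sc <- Zm <- Dv -> Rv
  P4: Uh <- Sc -> Rv
The empty set is not sufficient: P1 (Uh <- Dv -> Zm -> Sc -> Rv) has no collider blocking it and no conditioned non-collider, so it is open.
Try {Dv, Sc}:
  P1: blocked at fork node Dv ∈ conditioning set.
  P2: blocked at fork node Dv ∈ conditioning set.
  P3: blocked at chain node Sc ∈ conditioning set.
  P4: blocked at fork node Sc ∈ conditioning set.
{Dv, Sc} contains no descendant of Uh and blocks every backdoor path.
Every element of {Dv, Sc} is needed (dropping Dv leaves P2 open; dropping Sc leaves P4 open), so no proper subset is valid.
Among all size-2 subsets of the eligible variables, only {Dv, Sc} blocks every backdoor path, so it is the unique smallest valid adjustment set.

{Dv, Sc}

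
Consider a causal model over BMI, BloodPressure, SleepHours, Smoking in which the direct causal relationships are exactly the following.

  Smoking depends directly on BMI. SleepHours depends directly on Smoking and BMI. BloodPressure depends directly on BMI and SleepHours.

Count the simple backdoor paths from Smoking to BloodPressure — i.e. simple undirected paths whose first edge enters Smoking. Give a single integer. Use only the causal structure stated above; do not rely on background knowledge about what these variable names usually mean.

2

A backdoor path from Smoking to BloodPressure is any simple undirected path whose first edge points into Smoking (i.e. leaves Smoking via a parent).
Parents of Smoking: {BMI}.
Enumerating:
  P1: Smoking <- BMI -> SleepHours -> BloodPressure
  P2: Smoking <- BMI -> BloodPressure
That exhausts the simple backdoor paths. Count: 2.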